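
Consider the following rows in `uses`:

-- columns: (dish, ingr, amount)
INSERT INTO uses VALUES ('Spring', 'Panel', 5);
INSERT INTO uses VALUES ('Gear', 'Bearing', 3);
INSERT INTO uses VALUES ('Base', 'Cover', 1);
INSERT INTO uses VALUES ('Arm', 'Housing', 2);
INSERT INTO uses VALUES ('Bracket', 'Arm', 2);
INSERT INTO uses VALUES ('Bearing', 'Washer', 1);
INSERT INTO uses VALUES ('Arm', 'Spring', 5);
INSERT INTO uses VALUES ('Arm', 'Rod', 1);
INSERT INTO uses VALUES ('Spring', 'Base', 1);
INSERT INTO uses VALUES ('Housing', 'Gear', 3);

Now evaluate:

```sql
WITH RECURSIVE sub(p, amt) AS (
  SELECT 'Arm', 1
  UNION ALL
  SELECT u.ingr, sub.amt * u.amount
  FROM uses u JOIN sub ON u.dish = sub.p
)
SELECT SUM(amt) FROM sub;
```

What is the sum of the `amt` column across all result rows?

Base: (Arm, amt=1).
Iteration 1: components of {Arm} -> Housing = 1*2 = 2, Rod = 1*1 = 1, Spring = 1*5 = 5.
Iteration 2: components of {Housing,Rod,Spring} -> Base = 5*1 = 5, Gear = 2*3 = 6, Panel = 5*5 = 25.
Iteration 3: components of {Base,Gear,Panel} -> Bearing = 6*3 = 18, Cover = 5*1 = 5.
Iteration 4: components of {Bearing,Cover} -> Washer = 18*1 = 18.
Iteration 5: no further components; recursion stops.
SUM(amt) = 1 + 1 + 5 + 2 + 25 + 5 + 6 + 5 + 18 + 18 = 86.

86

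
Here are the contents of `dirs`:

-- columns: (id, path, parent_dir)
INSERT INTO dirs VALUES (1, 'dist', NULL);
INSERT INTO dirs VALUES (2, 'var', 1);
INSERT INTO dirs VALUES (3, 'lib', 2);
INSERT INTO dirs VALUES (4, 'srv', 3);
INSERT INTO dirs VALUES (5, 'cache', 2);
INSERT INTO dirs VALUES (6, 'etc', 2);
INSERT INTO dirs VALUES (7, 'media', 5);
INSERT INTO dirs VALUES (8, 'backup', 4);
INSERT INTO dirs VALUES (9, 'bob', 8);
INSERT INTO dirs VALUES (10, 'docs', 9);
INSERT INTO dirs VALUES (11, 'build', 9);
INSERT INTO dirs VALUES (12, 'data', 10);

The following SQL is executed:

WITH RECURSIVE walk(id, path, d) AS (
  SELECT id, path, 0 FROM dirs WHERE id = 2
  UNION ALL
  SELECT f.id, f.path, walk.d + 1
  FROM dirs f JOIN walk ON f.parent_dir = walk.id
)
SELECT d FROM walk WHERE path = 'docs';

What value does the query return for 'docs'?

Base: id=2 (var) at d 0.
Iteration 1: rows with parent_dir in {2} -> lib (id 3, d 1), cache (id 5, d 1), etc (id 6, d 1).
Iteration 2: rows with parent_dir in {3,5,6} -> srv (id 4, d 2), media (id 7, d 2).
Iteration 3: rows with parent_dir in {4,7} -> backup (id 8, d 3).
Iteration 4: rows with parent_dir in {8} -> bob (id 9, d 4).
Iteration 5: rows with parent_dir in {9} -> docs (id 10, d 5), build (id 11, d 5).
Iteration 6: rows with parent_dir in {10,11} -> data (id 12, d 6).
Iteration 7: no rows with parent_dir in {12}; recursion stops.

5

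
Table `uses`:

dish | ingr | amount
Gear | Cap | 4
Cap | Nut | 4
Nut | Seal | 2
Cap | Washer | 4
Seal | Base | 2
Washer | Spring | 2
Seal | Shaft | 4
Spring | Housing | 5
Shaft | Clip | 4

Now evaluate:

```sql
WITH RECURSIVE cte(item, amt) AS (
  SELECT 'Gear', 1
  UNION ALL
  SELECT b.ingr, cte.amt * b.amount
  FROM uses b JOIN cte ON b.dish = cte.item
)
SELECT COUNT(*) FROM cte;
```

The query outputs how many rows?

Base: (Gear, amt=1).
Iteration 1: components of {Gear} -> Cap = 1*4 = 4.
Iteration 2: components of {Cap} -> Nut = 4*4 = 16, Washer = 4*4 = 16.
Iteration 3: components of {Nut,Washer} -> Seal = 16*2 = 32, Spring = 16*2 = 32.
Iteration 4: components of {Seal,Spring} -> Base = 32*2 = 64, Housing = 32*5 = 160, Shaft = 32*4 = 128.
Iteration 5: components of {Base,Housing,Shaft} -> Clip = 128*4 = 512.
Iteration 6: no further components; recursion stops.
Total rows emitted: 10.

10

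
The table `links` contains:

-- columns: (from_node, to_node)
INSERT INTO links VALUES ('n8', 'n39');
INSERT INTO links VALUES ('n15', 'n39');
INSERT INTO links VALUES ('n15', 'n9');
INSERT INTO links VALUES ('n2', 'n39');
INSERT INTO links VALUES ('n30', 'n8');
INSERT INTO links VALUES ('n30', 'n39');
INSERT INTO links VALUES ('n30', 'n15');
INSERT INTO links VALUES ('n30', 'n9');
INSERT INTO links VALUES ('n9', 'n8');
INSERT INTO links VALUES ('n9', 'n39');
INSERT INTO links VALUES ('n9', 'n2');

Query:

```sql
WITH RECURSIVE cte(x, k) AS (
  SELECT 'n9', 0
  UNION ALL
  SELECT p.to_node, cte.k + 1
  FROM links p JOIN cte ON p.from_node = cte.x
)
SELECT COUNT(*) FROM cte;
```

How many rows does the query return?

Base: (n9, k=0).
Iteration 1: edges from {n9} -> (n2, k=1), (n39, k=1), (n8, k=1).
Iteration 2: edges from {n2,n39,n8} -> (n39, k=2) x2. [UNION ALL keeps all 2 new rows, including repeats]
Iteration 3: no outgoing edges from {n39}; recursion stops.
Total rows emitted: 6.

6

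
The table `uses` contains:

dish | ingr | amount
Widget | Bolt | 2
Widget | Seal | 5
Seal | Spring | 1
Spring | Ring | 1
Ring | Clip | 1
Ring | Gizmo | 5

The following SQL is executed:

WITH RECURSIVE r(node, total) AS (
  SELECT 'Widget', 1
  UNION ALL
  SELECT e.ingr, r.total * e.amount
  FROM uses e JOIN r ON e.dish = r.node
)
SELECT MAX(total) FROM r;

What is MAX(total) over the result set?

25

Base: (Widget, total=1).
Iteration 1: components of {Widget} -> Bolt = 1*2 = 2, Seal = 1*5 = 5.
Iteration 2: components of {Bolt,Seal} -> Spring = 5*1 = 5.
Iteration 3: components of {Spring} -> Ring = 5*1 = 5.
Iteration 4: components of {Ring} -> Clip = 5*1 = 5, Gizmo = 5*5 = 25.
Iteration 5: no further components; recursion stops.
total values: 1, 2, 5, 5, 5, 5, 25; the maximum is 25.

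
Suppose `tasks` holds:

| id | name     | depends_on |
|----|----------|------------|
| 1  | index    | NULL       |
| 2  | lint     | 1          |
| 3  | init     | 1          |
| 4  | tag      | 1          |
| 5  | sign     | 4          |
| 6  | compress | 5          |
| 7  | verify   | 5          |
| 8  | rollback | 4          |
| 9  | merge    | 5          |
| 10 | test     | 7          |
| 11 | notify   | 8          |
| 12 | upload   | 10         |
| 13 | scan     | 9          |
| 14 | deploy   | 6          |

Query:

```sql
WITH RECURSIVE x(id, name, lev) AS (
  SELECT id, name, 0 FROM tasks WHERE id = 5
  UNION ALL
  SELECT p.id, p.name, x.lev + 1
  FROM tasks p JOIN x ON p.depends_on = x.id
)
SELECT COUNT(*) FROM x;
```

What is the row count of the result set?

8

Base: id=5 (sign) at lev 0.
Iteration 1: rows with depends_on in {5} -> compress (id 6, lev 1), verify (id 7, lev 1), merge (id 9, lev 1).
Iteration 2: rows with depends_on in {6,7,9} -> test (id 10, lev 2), scan (id 13, lev 2), deploy (id 14, lev 2).
Iteration 3: rows with depends_on in {10,13,14} -> upload (id 12, lev 3).
Iteration 4: no rows with depends_on in {12}; recursion stops.
Total rows emitted: 8.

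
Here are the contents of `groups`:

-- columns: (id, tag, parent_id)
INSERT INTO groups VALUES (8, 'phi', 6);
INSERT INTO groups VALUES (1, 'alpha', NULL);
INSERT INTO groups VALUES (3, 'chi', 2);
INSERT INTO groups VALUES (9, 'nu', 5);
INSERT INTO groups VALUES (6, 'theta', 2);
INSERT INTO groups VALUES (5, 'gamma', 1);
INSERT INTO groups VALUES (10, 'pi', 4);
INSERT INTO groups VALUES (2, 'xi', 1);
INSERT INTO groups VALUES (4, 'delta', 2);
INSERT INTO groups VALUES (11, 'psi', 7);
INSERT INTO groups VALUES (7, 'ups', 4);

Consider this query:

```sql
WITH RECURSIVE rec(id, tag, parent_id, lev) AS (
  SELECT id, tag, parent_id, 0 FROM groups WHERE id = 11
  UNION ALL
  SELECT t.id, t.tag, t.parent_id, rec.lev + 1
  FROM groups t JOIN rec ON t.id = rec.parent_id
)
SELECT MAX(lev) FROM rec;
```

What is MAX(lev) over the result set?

Base: id=11 (psi), parent_id=7, lev 0.
Iteration 1: join on id=7 -> ups (id 7, parent_id=4, lev 1).
Iteration 2: join on id=4 -> delta (id 4, parent_id=2, lev 2).
Iteration 3: join on id=2 -> xi (id 2, parent_id=1, lev 3).
Iteration 4: join on id=1 -> alpha (id 1, parent_id=NULL, lev 4).
Iteration 5: parent_id is NULL; no match; recursion stops.
lev values: 0, 1, 2, 3, 4; the maximum is 4.

4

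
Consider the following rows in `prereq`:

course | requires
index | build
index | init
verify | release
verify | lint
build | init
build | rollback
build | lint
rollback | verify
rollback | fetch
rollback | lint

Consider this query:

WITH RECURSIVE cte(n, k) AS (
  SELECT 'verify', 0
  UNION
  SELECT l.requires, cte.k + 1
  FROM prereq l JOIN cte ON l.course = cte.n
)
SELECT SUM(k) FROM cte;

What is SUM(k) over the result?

2

Base: (verify, k=0).
Iteration 1: edges from {verify} -> (lint, k=1), (release, k=1).
Iteration 2: no outgoing edges from {lint,release}; recursion stops.
SUM(k) = 0 + 1 + 1 = 2.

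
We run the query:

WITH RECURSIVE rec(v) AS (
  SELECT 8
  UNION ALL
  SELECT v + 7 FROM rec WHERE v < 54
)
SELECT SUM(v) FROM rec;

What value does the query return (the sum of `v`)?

260

Base: v=8.
Iteration 1: 8 < 54 holds -> v = 8 + 7 = 15.
Iteration 2: 15 < 54 holds -> v = 15 + 7 = 22.
Iteration 3: 22 < 54 holds -> v = 22 + 7 = 29.
Iteration 4: 29 < 54 holds -> v = 29 + 7 = 36.
Iteration 5: 36 < 54 holds -> v = 36 + 7 = 43.
Iteration 6: 43 < 54 holds -> v = 43 + 7 = 50.
Iteration 7: 50 < 54 holds -> v = 50 + 7 = 57.
Iteration 8: 57 < 54 fails; recursion stops.
SUM(v) = 8 + 15 + 22 + 29 + 36 + 43 + 50 + 57 = 260.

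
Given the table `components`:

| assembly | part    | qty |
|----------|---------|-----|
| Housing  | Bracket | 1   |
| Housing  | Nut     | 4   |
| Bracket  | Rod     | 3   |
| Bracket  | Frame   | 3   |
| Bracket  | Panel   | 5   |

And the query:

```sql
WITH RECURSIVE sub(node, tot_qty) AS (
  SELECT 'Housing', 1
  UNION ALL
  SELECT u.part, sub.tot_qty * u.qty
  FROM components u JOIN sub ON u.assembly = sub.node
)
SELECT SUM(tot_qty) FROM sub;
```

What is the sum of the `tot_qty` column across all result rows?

17

Base: (Housing, tot_qty=1).
Iteration 1: components of {Housing} -> Bracket = 1*1 = 1, Nut = 1*4 = 4.
Iteration 2: components of {Bracket,Nut} -> Frame = 1*3 = 3, Panel = 1*5 = 5, Rod = 1*3 = 3.
Iteration 3: no further components; recursion stops.
SUM(tot_qty) = 1 + 1 + 4 + 3 + 3 + 5 = 17.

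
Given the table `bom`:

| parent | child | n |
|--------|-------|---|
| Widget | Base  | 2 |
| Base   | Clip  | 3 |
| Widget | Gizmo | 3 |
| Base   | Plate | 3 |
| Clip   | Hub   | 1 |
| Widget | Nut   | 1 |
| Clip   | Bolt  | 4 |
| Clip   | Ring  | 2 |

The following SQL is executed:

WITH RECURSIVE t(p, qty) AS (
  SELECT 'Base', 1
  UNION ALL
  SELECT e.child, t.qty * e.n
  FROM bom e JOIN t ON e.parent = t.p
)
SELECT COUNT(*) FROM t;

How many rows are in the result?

Base: (Base, qty=1).
Iteration 1: components of {Base} -> Clip = 1*3 = 3, Plate = 1*3 = 3.
Iteration 2: components of {Clip,Plate} -> Bolt = 3*4 = 12, Hub = 3*1 = 3, Ring = 3*2 = 6.
Iteration 3: no further components; recursion stops.
Total rows emitted: 6.

6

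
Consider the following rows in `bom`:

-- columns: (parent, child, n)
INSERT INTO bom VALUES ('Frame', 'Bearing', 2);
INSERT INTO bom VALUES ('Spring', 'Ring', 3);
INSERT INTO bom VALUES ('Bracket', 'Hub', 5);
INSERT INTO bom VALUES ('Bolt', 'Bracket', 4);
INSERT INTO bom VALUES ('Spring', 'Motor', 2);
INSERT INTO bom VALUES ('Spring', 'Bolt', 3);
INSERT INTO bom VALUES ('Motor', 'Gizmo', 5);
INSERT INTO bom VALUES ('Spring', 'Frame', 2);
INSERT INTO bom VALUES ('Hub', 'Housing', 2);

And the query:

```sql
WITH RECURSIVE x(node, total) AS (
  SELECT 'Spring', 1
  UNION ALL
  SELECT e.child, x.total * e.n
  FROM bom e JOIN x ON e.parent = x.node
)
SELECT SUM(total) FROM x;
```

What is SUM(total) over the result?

217

Base: (Spring, total=1).
Iteration 1: components of {Spring} -> Bolt = 1*3 = 3, Frame = 1*2 = 2, Motor = 1*2 = 2, Ring = 1*3 = 3.
Iteration 2: components of {Bolt,Frame,Motor,Ring} -> Bearing = 2*2 = 4, Bracket = 3*4 = 12, Gizmo = 2*5 = 10.
Iteration 3: components of {Bearing,Bracket,Gizmo} -> Hub = 12*5 = 60.
Iteration 4: components of {Hub} -> Housing = 60*2 = 120.
Iteration 5: no further components; recursion stops.
SUM(total) = 1 + 3 + 3 + 2 + 2 + 12 + 4 + 10 + 60 + 120 = 217.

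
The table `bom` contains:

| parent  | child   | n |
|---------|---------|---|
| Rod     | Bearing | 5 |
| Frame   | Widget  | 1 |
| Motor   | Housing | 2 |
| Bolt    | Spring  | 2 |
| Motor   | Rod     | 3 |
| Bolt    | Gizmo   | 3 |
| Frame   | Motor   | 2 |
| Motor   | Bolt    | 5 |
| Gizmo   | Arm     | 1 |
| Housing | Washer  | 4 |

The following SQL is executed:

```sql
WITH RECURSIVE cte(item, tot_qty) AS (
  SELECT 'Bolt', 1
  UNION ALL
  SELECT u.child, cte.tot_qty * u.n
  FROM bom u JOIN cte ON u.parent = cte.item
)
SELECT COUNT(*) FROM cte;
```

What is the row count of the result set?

Base: (Bolt, tot_qty=1).
Iteration 1: components of {Bolt} -> Gizmo = 1*3 = 3, Spring = 1*2 = 2.
Iteration 2: components of {Gizmo,Spring} -> Arm = 3*1 = 3.
Iteration 3: no further components; recursion stops.
Total rows emitted: 4.

4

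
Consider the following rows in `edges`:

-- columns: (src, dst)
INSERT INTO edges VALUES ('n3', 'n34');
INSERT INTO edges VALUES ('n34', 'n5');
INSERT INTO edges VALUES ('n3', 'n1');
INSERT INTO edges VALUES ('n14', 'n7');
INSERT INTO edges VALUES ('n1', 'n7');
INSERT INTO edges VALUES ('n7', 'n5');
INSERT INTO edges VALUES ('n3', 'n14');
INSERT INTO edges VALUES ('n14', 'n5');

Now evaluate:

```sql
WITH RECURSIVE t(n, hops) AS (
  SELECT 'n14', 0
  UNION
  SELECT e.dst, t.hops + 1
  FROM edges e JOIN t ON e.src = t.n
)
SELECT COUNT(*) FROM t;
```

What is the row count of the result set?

4

Base: (n14, hops=0).
Iteration 1: edges from {n14} -> (n5, hops=1), (n7, hops=1).
Iteration 2: edges from {n5,n7} -> (n5, hops=2).
Iteration 3: no outgoing edges from {n5}; recursion stops.
Total rows emitted: 4.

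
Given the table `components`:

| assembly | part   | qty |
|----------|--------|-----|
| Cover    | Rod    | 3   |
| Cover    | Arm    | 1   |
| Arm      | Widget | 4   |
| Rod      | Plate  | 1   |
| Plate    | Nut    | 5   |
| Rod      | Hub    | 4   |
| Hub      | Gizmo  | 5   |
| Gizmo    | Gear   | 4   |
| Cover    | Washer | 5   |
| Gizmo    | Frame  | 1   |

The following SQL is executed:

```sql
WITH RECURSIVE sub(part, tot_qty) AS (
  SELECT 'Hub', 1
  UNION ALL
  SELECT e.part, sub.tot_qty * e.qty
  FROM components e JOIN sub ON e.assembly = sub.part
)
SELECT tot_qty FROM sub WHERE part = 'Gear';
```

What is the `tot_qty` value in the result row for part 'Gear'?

Base: (Hub, tot_qty=1).
Iteration 1: components of {Hub} -> Gizmo = 1*5 = 5.
Iteration 2: components of {Gizmo} -> Frame = 5*1 = 5, Gear = 5*4 = 20.
Iteration 3: no further components; recursion stops.

20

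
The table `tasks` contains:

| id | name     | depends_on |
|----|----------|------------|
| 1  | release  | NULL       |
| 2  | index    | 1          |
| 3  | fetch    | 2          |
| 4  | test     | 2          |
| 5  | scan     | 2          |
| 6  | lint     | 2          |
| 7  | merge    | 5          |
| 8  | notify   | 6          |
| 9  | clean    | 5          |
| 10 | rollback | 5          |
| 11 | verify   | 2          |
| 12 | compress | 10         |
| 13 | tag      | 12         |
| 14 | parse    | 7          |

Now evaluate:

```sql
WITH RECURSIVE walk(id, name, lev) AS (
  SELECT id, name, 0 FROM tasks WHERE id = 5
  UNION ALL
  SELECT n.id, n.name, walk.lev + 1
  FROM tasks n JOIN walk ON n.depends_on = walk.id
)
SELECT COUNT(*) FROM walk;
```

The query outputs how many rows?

7

Base: id=5 (scan) at lev 0.
Iteration 1: rows with depends_on in {5} -> merge (id 7, lev 1), clean (id 9, lev 1), rollback (id 10, lev 1).
Iteration 2: rows with depends_on in {7,9,10} -> compress (id 12, lev 2), parse (id 14, lev 2).
Iteration 3: rows with depends_on in {12,14} -> tag (id 13, lev 3).
Iteration 4: no rows with depends_on in {13}; recursion stops.
Total rows emitted: 7.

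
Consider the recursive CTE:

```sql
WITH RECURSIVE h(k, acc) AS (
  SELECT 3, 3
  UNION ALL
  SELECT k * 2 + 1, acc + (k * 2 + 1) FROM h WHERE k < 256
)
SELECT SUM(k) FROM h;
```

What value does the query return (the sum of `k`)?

1012

Base: k=3, acc=3.
Iteration 1: 3 < 256 holds -> k = 3 * 2 + 1 = 7, acc = 3 + 7 = 10.
Iteration 2: 7 < 256 holds -> k = 7 * 2 + 1 = 15, acc = 10 + 15 = 25.
Iteration 3: 15 < 256 holds -> k = 15 * 2 + 1 = 31, acc = 25 + 31 = 56.
Iteration 4: 31 < 256 holds -> k = 31 * 2 + 1 = 63, acc = 56 + 63 = 119.
Iteration 5: 63 < 256 holds -> k = 63 * 2 + 1 = 127, acc = 119 + 127 = 246.
Iteration 6: 127 < 256 holds -> k = 127 * 2 + 1 = 255, acc = 246 + 255 = 501.
Iteration 7: 255 < 256 holds -> k = 255 * 2 + 1 = 511, acc = 501 + 511 = 1012.
Iteration 8: 511 < 256 fails; recursion stops.
SUM(k) = 3 + 7 + 15 + 31 + 63 + 127 + 255 + 511 = 1012.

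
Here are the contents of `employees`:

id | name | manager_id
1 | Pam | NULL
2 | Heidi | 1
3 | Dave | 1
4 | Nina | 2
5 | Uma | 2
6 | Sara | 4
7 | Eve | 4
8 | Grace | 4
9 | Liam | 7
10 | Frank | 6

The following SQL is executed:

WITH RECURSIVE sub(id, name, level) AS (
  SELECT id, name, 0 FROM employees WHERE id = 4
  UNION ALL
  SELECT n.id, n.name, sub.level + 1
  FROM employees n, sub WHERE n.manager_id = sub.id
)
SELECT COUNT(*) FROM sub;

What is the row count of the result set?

6

Base: id=4 (Nina) at level 0.
Iteration 1: rows with manager_id in {4} -> Sara (id 6, level 1), Eve (id 7, level 1), Grace (id 8, level 1).
Iteration 2: rows with manager_id in {6,7,8} -> Liam (id 9, level 2), Frank (id 10, level 2).
Iteration 3: no rows with manager_id in {9,10}; recursion stops.
Total rows emitted: 6.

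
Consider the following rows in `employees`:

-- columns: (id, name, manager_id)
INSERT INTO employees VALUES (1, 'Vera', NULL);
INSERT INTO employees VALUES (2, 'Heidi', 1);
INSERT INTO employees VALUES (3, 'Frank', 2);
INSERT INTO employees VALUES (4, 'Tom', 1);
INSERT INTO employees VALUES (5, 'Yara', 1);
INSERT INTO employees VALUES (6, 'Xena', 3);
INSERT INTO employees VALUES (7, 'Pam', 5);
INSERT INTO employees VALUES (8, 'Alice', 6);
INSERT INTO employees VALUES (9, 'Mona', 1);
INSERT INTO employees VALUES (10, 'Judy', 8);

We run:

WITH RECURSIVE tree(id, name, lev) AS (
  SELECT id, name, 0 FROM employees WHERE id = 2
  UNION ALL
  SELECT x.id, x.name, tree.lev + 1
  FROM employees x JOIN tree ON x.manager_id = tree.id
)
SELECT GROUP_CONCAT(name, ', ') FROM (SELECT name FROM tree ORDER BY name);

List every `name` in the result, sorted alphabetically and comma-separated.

Base: id=2 (Heidi) at lev 0.
Iteration 1: rows with manager_id in {2} -> Frank (id 3, lev 1).
Iteration 2: rows with manager_id in {3} -> Xena (id 6, lev 2).
Iteration 3: rows with manager_id in {6} -> Alice (id 8, lev 3).
Iteration 4: rows with manager_id in {8} -> Judy (id 10, lev 4).
Iteration 5: no rows with manager_id in {10}; recursion stops.

Alice, Frank, Heidi, Judy, Xena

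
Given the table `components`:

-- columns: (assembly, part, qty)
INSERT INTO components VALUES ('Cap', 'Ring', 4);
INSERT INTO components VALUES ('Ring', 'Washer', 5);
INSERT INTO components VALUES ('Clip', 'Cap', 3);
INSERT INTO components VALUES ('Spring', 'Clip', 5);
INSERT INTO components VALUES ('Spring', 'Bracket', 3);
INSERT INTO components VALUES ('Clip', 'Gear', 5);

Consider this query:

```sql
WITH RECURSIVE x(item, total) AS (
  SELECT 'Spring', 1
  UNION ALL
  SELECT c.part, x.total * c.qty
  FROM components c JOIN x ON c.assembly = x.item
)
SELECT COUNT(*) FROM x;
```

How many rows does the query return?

Base: (Spring, total=1).
Iteration 1: components of {Spring} -> Bracket = 1*3 = 3, Clip = 1*5 = 5.
Iteration 2: components of {Bracket,Clip} -> Cap = 5*3 = 15, Gear = 5*5 = 25.
Iteration 3: components of {Cap,Gear} -> Ring = 15*4 = 60.
Iteration 4: components of {Ring} -> Washer = 60*5 = 300.
Iteration 5: no further components; recursion stops.
Total rows emitted: 7.

7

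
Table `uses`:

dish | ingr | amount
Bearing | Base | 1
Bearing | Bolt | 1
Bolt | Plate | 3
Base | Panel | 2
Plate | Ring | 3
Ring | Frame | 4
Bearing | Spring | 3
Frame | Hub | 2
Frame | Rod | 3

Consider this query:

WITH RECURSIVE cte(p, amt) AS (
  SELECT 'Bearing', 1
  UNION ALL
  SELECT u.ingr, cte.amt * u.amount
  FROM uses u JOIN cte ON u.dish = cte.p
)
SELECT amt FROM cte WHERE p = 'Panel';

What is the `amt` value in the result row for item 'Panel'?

Base: (Bearing, amt=1).
Iteration 1: components of {Bearing} -> Base = 1*1 = 1, Bolt = 1*1 = 1, Spring = 1*3 = 3.
Iteration 2: components of {Base,Bolt,Spring} -> Panel = 1*2 = 2, Plate = 1*3 = 3.
Iteration 3: components of {Panel,Plate} -> Ring = 3*3 = 9.
Iteration 4: components of {Ring} -> Frame = 9*4 = 36.
Iteration 5: components of {Frame} -> Hub = 36*2 = 72, Rod = 36*3 = 108.
Iteration 6: no further components; recursion stops.

2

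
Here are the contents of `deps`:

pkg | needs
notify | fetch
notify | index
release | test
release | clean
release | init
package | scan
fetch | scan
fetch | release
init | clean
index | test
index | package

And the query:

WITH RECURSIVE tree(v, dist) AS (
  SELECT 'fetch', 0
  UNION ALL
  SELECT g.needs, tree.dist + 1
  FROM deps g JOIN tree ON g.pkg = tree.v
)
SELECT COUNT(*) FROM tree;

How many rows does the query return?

7

Base: (fetch, dist=0).
Iteration 1: edges from {fetch} -> (release, dist=1), (scan, dist=1).
Iteration 2: edges from {release,scan} -> (clean, dist=2), (init, dist=2), (test, dist=2).
Iteration 3: edges from {clean,init,test} -> (clean, dist=3).
Iteration 4: no outgoing edges from {clean}; recursion stops.
Total rows emitted: 7.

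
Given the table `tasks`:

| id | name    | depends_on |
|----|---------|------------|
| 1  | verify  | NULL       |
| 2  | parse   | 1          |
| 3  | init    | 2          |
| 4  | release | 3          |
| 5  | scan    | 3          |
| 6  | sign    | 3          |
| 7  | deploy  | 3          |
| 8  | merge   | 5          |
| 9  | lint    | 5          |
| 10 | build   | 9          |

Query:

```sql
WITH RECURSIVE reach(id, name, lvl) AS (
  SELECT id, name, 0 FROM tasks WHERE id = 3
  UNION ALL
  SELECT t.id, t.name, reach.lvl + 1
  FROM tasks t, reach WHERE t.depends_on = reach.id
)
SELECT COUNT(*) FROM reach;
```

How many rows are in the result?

8

Base: id=3 (init) at lvl 0.
Iteration 1: rows with depends_on in {3} -> release (id 4, lvl 1), scan (id 5, lvl 1), sign (id 6, lvl 1), deploy (id 7, lvl 1).
Iteration 2: rows with depends_on in {4,5,6,7} -> merge (id 8, lvl 2), lint (id 9, lvl 2).
Iteration 3: rows with depends_on in {8,9} -> build (id 10, lvl 3).
Iteration 4: no rows with depends_on in {10}; recursion stops.
Total rows emitted: 8.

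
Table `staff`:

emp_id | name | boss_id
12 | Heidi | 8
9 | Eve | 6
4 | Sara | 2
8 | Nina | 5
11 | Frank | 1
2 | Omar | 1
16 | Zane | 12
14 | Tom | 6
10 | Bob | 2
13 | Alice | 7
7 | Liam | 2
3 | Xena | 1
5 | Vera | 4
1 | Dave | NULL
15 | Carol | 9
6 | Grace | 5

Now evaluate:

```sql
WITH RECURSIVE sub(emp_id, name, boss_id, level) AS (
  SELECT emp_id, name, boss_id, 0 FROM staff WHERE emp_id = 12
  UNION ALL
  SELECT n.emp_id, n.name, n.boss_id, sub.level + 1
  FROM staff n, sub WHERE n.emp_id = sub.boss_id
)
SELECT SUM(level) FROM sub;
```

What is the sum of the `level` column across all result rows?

15

Base: emp_id=12 (Heidi), boss_id=8, level 0.
Iteration 1: join on emp_id=8 -> Nina (id 8, boss_id=5, level 1).
Iteration 2: join on emp_id=5 -> Vera (id 5, boss_id=4, level 2).
Iteration 3: join on emp_id=4 -> Sara (id 4, boss_id=2, level 3).
Iteration 4: join on emp_id=2 -> Omar (id 2, boss_id=1, level 4).
Iteration 5: join on emp_id=1 -> Dave (id 1, boss_id=NULL, level 5).
Iteration 6: boss_id is NULL; no match; recursion stops.
SUM(level) = 0 + 1 + 2 + 3 + 4 + 5 = 15.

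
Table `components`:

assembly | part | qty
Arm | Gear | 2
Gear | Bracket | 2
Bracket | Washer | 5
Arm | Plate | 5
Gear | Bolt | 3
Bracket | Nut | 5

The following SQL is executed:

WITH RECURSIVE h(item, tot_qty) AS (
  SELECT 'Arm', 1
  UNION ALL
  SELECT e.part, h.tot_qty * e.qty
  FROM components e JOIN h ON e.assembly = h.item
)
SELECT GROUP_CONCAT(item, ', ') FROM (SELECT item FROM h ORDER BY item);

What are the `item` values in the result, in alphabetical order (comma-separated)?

Base: (Arm, tot_qty=1).
Iteration 1: components of {Arm} -> Gear = 1*2 = 2, Plate = 1*5 = 5.
Iteration 2: components of {Gear,Plate} -> Bolt = 2*3 = 6, Bracket = 2*2 = 4.
Iteration 3: components of {Bolt,Bracket} -> Nut = 4*5 = 20, Washer = 4*5 = 20.
Iteration 4: no further components; recursion stops.

Arm, Bolt, Bracket, Gear, Nut, Plate, Washer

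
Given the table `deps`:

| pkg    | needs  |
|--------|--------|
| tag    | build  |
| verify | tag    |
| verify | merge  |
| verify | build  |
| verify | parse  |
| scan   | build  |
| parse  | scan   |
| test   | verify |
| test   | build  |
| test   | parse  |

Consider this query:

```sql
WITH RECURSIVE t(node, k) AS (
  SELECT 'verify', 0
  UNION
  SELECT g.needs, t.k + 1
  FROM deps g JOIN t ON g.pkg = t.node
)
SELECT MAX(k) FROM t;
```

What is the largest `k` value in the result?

3

Base: (verify, k=0).
Iteration 1: edges from {verify} -> (build, k=1), (merge, k=1), (parse, k=1), (tag, k=1).
Iteration 2: edges from {build,merge,parse,tag} -> (build, k=2), (scan, k=2).
Iteration 3: edges from {build,scan} -> (build, k=3).
Iteration 4: no outgoing edges from {build}; recursion stops.
k values: 0, 1, 1, 1, 1, 2, 2, 3; the maximum is 3.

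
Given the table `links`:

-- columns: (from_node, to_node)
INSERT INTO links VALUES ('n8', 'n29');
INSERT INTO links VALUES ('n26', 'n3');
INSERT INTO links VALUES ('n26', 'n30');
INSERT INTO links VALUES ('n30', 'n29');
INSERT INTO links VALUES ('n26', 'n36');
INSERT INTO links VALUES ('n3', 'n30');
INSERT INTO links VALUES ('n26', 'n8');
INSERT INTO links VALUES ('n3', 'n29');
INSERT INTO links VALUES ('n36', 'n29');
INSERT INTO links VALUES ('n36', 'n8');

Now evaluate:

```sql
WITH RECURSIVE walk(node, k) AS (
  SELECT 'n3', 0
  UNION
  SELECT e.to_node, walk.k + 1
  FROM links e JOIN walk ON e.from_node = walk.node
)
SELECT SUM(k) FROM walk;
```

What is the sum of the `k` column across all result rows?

Base: (n3, k=0).
Iteration 1: edges from {n3} -> (n29, k=1), (n30, k=1).
Iteration 2: edges from {n29,n30} -> (n29, k=2).
Iteration 3: no outgoing edges from {n29}; recursion stops.
SUM(k) = 0 + 1 + 1 + 2 = 4.

4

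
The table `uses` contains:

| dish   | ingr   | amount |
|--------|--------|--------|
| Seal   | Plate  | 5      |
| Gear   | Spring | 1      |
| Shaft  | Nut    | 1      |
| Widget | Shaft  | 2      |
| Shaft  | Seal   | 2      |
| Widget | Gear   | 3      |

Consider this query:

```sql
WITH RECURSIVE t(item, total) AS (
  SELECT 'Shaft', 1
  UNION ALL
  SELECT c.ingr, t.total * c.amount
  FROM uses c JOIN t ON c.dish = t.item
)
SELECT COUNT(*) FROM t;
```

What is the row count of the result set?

Base: (Shaft, total=1).
Iteration 1: components of {Shaft} -> Nut = 1*1 = 1, Seal = 1*2 = 2.
Iteration 2: components of {Nut,Seal} -> Plate = 2*5 = 10.
Iteration 3: no further components; recursion stops.
Total rows emitted: 4.

4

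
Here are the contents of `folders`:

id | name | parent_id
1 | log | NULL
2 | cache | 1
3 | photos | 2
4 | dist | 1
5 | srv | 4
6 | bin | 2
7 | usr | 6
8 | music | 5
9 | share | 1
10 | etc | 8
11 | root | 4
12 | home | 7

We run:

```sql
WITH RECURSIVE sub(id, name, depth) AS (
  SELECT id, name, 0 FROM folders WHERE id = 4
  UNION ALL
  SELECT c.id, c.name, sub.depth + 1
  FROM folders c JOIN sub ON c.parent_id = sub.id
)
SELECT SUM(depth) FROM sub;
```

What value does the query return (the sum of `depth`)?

Base: id=4 (dist) at depth 0.
Iteration 1: rows with parent_id in {4} -> srv (id 5, depth 1), root (id 11, depth 1).
Iteration 2: rows with parent_id in {5,11} -> music (id 8, depth 2).
Iteration 3: rows with parent_id in {8} -> etc (id 10, depth 3).
Iteration 4: no rows with parent_id in {10}; recursion stops.
SUM(depth) = 0 + 1 + 1 + 2 + 3 = 7.

7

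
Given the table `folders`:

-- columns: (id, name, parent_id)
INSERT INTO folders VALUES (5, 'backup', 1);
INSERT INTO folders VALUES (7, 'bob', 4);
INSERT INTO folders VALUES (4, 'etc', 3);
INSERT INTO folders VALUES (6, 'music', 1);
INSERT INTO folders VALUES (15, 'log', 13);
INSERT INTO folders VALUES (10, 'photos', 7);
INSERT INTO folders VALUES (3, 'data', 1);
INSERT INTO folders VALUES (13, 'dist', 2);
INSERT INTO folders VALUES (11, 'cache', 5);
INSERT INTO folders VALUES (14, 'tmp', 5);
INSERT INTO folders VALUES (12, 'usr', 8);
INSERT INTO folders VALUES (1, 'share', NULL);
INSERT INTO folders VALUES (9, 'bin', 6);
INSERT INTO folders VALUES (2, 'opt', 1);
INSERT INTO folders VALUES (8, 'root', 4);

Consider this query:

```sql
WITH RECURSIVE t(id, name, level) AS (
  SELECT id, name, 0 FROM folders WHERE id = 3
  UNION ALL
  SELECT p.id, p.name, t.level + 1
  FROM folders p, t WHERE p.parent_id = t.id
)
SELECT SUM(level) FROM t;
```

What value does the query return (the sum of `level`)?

11

Base: id=3 (data) at level 0.
Iteration 1: rows with parent_id in {3} -> etc (id 4, level 1).
Iteration 2: rows with parent_id in {4} -> bob (id 7, level 2), root (id 8, level 2).
Iteration 3: rows with parent_id in {7,8} -> photos (id 10, level 3), usr (id 12, level 3).
Iteration 4: no rows with parent_id in {10,12}; recursion stops.
SUM(level) = 0 + 1 + 2 + 2 + 3 + 3 = 11.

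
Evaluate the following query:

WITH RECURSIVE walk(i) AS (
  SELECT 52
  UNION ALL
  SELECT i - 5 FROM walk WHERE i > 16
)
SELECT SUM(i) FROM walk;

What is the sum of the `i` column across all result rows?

288

Base: i=52.
Iteration 1: 52 > 16 holds -> i = 52 - 5 = 47.
Iteration 2: 47 > 16 holds -> i = 47 - 5 = 42.
Iteration 3: 42 > 16 holds -> i = 42 - 5 = 37.
Iteration 4: 37 > 16 holds -> i = 37 - 5 = 32.
Iteration 5: 32 > 16 holds -> i = 32 - 5 = 27.
Iteration 6: 27 > 16 holds -> i = 27 - 5 = 22.
Iteration 7: 22 > 16 holds -> i = 22 - 5 = 17.
Iteration 8: 17 > 16 holds -> i = 17 - 5 = 12.
Iteration 9: 12 > 16 fails; recursion stops.
SUM(i) = 52 + 47 + 42 + 37 + 32 + 27 + 22 + 17 + 12 = 288.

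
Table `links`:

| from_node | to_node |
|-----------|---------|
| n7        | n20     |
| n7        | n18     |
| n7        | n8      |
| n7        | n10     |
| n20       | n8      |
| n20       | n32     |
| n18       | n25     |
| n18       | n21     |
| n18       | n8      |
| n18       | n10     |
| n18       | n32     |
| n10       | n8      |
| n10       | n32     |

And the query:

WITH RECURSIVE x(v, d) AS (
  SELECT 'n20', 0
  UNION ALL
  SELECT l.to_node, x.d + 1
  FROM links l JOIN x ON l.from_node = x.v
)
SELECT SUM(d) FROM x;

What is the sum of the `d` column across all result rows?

2

Base: (n20, d=0).
Iteration 1: edges from {n20} -> (n32, d=1), (n8, d=1).
Iteration 2: no outgoing edges from {n32,n8}; recursion stops.
SUM(d) = 0 + 1 + 1 = 2.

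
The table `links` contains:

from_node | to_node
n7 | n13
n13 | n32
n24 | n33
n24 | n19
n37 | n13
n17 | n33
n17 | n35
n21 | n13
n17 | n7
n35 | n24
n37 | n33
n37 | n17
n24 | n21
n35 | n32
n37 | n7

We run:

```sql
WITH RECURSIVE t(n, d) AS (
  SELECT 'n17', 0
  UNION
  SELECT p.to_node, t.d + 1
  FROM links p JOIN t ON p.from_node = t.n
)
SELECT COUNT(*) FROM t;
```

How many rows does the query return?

Base: (n17, d=0).
Iteration 1: edges from {n17} -> (n33, d=1), (n35, d=1), (n7, d=1).
Iteration 2: edges from {n33,n35,n7} -> (n13, d=2), (n24, d=2), (n32, d=2).
Iteration 3: edges from {n13,n24,n32} -> (n19, d=3), (n21, d=3), (n32, d=3), (n33, d=3).
Iteration 4: edges from {n19,n21,n32,n33} -> (n13, d=4).
Iteration 5: edges from {n13} -> (n32, d=5).
Iteration 6: no outgoing edges from {n32}; recursion stops.
Total rows emitted: 13.

13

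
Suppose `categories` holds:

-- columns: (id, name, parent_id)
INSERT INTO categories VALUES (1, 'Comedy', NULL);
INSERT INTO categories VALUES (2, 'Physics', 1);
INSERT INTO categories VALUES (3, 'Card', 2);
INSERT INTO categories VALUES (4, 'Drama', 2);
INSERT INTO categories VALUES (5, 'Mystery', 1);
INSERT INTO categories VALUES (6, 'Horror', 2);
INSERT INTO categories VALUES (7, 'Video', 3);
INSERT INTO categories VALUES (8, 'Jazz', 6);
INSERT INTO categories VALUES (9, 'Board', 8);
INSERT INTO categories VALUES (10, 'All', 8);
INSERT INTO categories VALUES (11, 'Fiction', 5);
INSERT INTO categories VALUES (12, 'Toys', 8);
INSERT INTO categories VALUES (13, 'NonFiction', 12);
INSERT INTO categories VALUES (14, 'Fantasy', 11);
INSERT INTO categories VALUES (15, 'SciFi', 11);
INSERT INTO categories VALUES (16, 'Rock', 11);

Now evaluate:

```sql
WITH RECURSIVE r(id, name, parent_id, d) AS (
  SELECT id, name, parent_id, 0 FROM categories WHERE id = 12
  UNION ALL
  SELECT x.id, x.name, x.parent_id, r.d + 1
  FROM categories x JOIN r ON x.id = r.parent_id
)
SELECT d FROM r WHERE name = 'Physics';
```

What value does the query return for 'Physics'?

3

Base: id=12 (Toys), parent_id=8, d 0.
Iteration 1: join on id=8 -> Jazz (id 8, parent_id=6, d 1).
Iteration 2: join on id=6 -> Horror (id 6, parent_id=2, d 2).
Iteration 3: join on id=2 -> Physics (id 2, parent_id=1, d 3).
Iteration 4: join on id=1 -> Comedy (id 1, parent_id=NULL, d 4).
Iteration 5: parent_id is NULL; no match; recursion stops.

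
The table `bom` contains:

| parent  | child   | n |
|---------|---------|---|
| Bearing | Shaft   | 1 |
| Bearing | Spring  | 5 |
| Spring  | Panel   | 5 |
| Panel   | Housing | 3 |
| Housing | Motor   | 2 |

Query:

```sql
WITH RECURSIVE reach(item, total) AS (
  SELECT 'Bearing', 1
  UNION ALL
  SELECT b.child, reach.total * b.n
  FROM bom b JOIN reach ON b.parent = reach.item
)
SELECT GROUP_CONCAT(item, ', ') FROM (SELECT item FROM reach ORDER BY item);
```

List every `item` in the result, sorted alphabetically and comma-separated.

Bearing, Housing, Motor, Panel, Shaft, Spring

Base: (Bearing, total=1).
Iteration 1: components of {Bearing} -> Shaft = 1*1 = 1, Spring = 1*5 = 5.
Iteration 2: components of {Shaft,Spring} -> Panel = 5*5 = 25.
Iteration 3: components of {Panel} -> Housing = 25*3 = 75.
Iteration 4: components of {Housing} -> Motor = 75*2 = 150.
Iteration 5: no further components; recursion stops.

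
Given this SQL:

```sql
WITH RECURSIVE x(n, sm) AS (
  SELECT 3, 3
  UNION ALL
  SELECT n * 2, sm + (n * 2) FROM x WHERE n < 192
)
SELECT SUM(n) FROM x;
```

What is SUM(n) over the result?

381

Base: n=3, sm=3.
Iteration 1: 3 < 192 holds -> n = 3 * 2 = 6, sm = 3 + 6 = 9.
Iteration 2: 6 < 192 holds -> n = 6 * 2 = 12, sm = 9 + 12 = 21.
Iteration 3: 12 < 192 holds -> n = 12 * 2 = 24, sm = 21 + 24 = 45.
Iteration 4: 24 < 192 holds -> n = 24 * 2 = 48, sm = 45 + 48 = 93.
Iteration 5: 48 < 192 holds -> n = 48 * 2 = 96, sm = 93 + 96 = 189.
Iteration 6: 96 < 192 holds -> n = 96 * 2 = 192, sm = 189 + 192 = 381.
Iteration 7: 192 < 192 fails; recursion stops.
SUM(n) = 3 + 6 + 12 + 24 + 48 + 96 + 192 = 381.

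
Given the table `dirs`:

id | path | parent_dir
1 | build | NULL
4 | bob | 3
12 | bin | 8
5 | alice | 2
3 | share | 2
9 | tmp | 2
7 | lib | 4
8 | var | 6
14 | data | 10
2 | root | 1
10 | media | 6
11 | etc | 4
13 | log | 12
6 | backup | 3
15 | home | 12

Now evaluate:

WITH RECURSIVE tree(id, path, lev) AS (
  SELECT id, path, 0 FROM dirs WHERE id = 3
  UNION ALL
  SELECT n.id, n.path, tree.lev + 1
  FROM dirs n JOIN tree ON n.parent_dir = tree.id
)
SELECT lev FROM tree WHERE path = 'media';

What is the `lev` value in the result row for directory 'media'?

Base: id=3 (share) at lev 0.
Iteration 1: rows with parent_dir in {3} -> bob (id 4, lev 1), backup (id 6, lev 1).
Iteration 2: rows with parent_dir in {4,6} -> lib (id 7, lev 2), var (id 8, lev 2), media (id 10, lev 2), etc (id 11, lev 2).
Iteration 3: rows with parent_dir in {7,8,10,11} -> bin (id 12, lev 3), data (id 14, lev 3).
Iteration 4: rows with parent_dir in {12,14} -> log (id 13, lev 4), home (id 15, lev 4).
Iteration 5: no rows with parent_dir in {13,15}; recursion stops.

2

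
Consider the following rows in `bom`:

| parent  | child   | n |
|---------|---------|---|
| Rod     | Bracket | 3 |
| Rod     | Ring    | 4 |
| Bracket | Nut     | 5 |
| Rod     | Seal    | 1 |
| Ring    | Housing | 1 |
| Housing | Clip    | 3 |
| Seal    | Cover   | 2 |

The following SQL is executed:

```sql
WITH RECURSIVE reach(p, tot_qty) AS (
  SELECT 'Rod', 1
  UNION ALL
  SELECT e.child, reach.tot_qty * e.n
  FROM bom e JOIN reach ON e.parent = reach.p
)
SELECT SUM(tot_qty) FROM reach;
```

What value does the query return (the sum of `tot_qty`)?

42

Base: (Rod, tot_qty=1).
Iteration 1: components of {Rod} -> Bracket = 1*3 = 3, Ring = 1*4 = 4, Seal = 1*1 = 1.
Iteration 2: components of {Bracket,Ring,Seal} -> Cover = 1*2 = 2, Housing = 4*1 = 4, Nut = 3*5 = 15.
Iteration 3: components of {Cover,Housing,Nut} -> Clip = 4*3 = 12.
Iteration 4: no further components; recursion stops.
SUM(tot_qty) = 1 + 3 + 4 + 1 + 15 + 4 + 2 + 12 = 42.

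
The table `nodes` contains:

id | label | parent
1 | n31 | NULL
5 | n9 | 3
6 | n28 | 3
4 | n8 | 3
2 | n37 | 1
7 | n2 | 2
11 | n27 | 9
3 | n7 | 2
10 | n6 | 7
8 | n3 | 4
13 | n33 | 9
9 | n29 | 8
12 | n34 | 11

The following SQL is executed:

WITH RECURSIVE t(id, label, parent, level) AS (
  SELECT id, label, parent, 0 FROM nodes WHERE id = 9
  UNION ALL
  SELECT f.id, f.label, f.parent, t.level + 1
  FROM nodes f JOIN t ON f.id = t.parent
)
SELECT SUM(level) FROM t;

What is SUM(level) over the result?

Base: id=9 (n29), parent=8, level 0.
Iteration 1: join on id=8 -> n3 (id 8, parent=4, level 1).
Iteration 2: join on id=4 -> n8 (id 4, parent=3, level 2).
Iteration 3: join on id=3 -> n7 (id 3, parent=2, level 3).
Iteration 4: join on id=2 -> n37 (id 2, parent=1, level 4).
Iteration 5: join on id=1 -> n31 (id 1, parent=NULL, level 5).
Iteration 6: parent is NULL; no match; recursion stops.
SUM(level) = 0 + 1 + 2 + 3 + 4 + 5 = 15.

15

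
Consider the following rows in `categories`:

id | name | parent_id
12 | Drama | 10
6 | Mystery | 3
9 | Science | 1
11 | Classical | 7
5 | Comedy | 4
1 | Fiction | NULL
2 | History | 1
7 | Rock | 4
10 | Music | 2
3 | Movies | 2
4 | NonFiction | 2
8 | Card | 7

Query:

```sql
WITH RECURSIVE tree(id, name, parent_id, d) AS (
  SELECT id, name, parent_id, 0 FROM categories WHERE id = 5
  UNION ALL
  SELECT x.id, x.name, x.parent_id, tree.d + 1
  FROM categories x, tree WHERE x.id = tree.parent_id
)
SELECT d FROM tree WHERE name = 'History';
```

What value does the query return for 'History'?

Base: id=5 (Comedy), parent_id=4, d 0.
Iteration 1: join on id=4 -> NonFiction (id 4, parent_id=2, d 1).
Iteration 2: join on id=2 -> History (id 2, parent_id=1, d 2).
Iteration 3: join on id=1 -> Fiction (id 1, parent_id=NULL, d 3).
Iteration 4: parent_id is NULL; no match; recursion stops.

2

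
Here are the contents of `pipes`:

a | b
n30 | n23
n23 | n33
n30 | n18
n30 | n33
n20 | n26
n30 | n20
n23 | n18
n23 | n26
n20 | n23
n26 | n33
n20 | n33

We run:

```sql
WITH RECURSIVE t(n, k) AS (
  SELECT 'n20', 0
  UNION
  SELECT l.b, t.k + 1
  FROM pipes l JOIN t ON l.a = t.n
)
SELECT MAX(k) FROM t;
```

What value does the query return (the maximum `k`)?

Base: (n20, k=0).
Iteration 1: edges from {n20} -> (n23, k=1), (n26, k=1), (n33, k=1).
Iteration 2: edges from {n23,n26,n33} -> (n18, k=2), (n26, k=2), (n33, k=2). [UNION drops 1 duplicate row(s)]
Iteration 3: edges from {n18,n26,n33} -> (n33, k=3).
Iteration 4: no outgoing edges from {n33}; recursion stops.
k values: 0, 1, 1, 1, 2, 2, 2, 3; the maximum is 3.

3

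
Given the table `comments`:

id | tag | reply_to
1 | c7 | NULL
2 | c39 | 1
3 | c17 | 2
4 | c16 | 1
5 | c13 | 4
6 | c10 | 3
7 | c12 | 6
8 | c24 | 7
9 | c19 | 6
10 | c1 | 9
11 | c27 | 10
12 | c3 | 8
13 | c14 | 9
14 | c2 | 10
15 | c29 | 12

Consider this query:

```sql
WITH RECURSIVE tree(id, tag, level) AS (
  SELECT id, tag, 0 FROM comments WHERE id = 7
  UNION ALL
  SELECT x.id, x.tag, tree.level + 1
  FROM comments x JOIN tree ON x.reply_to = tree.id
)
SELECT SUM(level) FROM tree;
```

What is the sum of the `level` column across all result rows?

6

Base: id=7 (c12) at level 0.
Iteration 1: rows with reply_to in {7} -> c24 (id 8, level 1).
Iteration 2: rows with reply_to in {8} -> c3 (id 12, level 2).
Iteration 3: rows with reply_to in {12} -> c29 (id 15, level 3).
Iteration 4: no rows with reply_to in {15}; recursion stops.
SUM(level) = 0 + 1 + 2 + 3 = 6.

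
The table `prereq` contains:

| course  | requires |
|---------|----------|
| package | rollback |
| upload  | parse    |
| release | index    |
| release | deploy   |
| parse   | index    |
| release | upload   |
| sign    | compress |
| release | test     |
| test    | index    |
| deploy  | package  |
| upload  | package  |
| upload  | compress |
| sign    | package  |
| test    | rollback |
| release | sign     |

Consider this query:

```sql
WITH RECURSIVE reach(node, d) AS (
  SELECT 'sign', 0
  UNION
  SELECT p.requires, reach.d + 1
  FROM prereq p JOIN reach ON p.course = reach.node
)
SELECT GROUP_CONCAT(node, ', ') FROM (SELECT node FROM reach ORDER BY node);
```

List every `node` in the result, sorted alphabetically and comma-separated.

Base: (sign, d=0).
Iteration 1: edges from {sign} -> (compress, d=1), (package, d=1).
Iteration 2: edges from {compress,package} -> (rollback, d=2).
Iteration 3: no outgoing edges from {rollback}; recursion stops.

compress, package, rollback, sign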